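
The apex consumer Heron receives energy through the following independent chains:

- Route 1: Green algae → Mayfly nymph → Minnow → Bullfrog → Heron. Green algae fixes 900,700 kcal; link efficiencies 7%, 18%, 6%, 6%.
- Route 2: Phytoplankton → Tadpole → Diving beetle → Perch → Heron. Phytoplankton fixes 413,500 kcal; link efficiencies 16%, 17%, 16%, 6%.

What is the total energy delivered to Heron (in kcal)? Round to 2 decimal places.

148.83 kcal

Route 1: 900700 × 0.07 × 0.18 × 0.06 × 0.06 = 40.855752 kcal
Route 2: 413500 × 0.16 × 0.17 × 0.16 × 0.06 = 107.97312 kcal
Total at Heron: 40.855752 + 107.97312 = 148.828872 kcal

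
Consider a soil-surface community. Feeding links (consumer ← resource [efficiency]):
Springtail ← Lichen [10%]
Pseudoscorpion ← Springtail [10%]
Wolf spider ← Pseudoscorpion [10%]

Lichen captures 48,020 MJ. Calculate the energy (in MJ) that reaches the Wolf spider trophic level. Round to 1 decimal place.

Springtail: 48020 × 0.1 = 4802 MJ
Pseudoscorpion: 4802 × 0.1 = 480.2 MJ
Wolf spider: 480.2 × 0.1 = 48.02 MJ

48.0 MJ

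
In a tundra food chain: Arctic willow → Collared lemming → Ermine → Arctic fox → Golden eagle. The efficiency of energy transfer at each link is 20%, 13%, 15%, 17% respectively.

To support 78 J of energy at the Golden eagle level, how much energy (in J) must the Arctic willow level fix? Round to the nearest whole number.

Cumulative transfer efficiency: 0.2 × 0.13 × 0.15 × 0.17 = 0.000663
Arctic willow energy = 78 / 0.000663 = 117647 J

117647 J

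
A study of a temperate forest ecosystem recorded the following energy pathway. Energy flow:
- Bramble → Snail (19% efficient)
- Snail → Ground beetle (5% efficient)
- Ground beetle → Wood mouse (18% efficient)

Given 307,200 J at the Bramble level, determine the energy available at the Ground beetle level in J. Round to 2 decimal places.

2918.40 J

Snail: 307200 × 0.19 = 58368 J
Ground beetle: 58368 × 0.05 = 2918.4 J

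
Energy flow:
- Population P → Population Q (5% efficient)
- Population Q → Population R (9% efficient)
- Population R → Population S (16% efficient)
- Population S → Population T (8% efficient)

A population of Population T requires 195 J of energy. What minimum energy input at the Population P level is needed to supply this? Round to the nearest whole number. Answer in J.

Cumulative transfer efficiency: 0.05 × 0.09 × 0.16 × 0.08 = 0.0000576
Population P energy = 195 / 0.0000576 = 3385417 J

3385417 J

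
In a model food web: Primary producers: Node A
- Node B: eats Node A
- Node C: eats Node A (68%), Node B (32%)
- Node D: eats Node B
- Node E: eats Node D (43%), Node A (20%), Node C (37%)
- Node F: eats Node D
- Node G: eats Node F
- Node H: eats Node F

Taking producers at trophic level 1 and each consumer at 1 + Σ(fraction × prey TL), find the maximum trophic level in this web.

5

Node B: 1 + 1 = 2
Node C: 1 + (0.68×1 + 0.32×2) = 2.32
Node D: 1 + 2 = 3
Node E: 1 + (0.43×3 + 0.2×1 + 0.37×2.32) = 3.3484
Node F: 1 + 3 = 4
Node G: 1 + 4 = 5
Node H: 1 + 4 = 5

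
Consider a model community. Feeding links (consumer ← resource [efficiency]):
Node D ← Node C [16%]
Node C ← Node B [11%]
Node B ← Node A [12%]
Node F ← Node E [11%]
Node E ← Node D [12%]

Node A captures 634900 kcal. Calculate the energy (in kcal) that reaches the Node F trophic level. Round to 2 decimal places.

17.70 kcal

Node B: 634900 × 0.12 = 76188 kcal
Node C: 76188 × 0.11 = 8380.68 kcal
Node D: 8380.68 × 0.16 = 1340.9088 kcal
Node E: 1340.9088 × 0.12 = 160.909056 kcal
Node F: 160.909056 × 0.11 = 17.69999616 kcal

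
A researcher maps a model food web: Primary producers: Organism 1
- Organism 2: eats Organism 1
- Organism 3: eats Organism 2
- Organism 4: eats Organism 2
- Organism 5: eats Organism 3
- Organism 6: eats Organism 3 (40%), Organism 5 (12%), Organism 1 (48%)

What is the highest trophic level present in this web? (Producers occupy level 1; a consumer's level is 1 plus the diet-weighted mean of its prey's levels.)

4

Organism 2: 1 + 1 = 2
Organism 3: 1 + 2 = 3
Organism 4: 1 + 2 = 3
Organism 5: 1 + 3 = 4
Organism 6: 1 + (0.4×3 + 0.12×4 + 0.48×1) = 3.16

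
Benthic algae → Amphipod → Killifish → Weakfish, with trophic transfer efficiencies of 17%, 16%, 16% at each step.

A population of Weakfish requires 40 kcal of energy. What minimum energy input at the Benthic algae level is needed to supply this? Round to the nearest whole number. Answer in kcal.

Cumulative transfer efficiency: 0.17 × 0.16 × 0.16 = 0.004352
Benthic algae energy = 40 / 0.004352 = 9191 kcal

9191 kcal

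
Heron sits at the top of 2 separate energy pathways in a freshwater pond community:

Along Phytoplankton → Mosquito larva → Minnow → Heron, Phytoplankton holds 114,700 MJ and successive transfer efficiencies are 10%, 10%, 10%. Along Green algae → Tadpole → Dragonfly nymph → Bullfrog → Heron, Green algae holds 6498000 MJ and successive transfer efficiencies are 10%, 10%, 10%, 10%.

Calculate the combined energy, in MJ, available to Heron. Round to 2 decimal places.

Via Phytoplankton: 114700 × 0.1 × 0.1 × 0.1 = 114.7 MJ
Via Green algae: 6498000 × 0.1 × 0.1 × 0.1 × 0.1 = 649.8 MJ
Total at Heron: 114.7 + 649.8 = 764.5 MJ

764.50 MJ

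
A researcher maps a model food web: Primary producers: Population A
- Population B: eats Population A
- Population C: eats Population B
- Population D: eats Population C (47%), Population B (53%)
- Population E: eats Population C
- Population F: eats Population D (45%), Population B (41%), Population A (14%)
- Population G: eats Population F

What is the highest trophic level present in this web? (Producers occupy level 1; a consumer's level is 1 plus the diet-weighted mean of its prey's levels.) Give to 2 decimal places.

4.52

Population B: 1 + 1 = 2
Population C: 1 + 2 = 3
Population D: 1 + (0.47×3 + 0.53×2) = 3.47
Population E: 1 + 3 = 4
Population F: 1 + (0.45×3.47 + 0.41×2 + 0.14×1) = 3.5215
Population G: 1 + 3.5215 = 4.5215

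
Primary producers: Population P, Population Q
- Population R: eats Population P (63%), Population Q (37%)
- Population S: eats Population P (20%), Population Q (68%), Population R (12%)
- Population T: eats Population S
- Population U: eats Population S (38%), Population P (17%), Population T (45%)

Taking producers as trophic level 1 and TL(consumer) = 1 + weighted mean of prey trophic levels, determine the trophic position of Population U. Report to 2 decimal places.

3.38

Population R: 1 + (0.63×1 + 0.37×1) = 2
Population S: 1 + (0.2×1 + 0.68×1 + 0.12×2) = 2.12
Population T: 1 + 2.12 = 3.12
Population U: 1 + (0.38×2.12 + 0.17×1 + 0.45×3.12) = 3.3796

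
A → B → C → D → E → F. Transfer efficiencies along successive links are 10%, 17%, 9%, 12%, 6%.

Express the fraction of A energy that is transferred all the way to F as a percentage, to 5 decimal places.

Product of link efficiencies: 0.1 × 0.17 × 0.09 × 0.12 × 0.06 = 0.000011016
As a percentage: 0.000011016 × 100 = 0.00110%

0.00110%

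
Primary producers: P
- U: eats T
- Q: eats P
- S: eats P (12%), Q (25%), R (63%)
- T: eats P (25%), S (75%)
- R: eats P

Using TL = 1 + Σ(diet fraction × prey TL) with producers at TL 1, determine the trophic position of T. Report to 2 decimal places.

Q: 1 + 1 = 2
R: 1 + 1 = 2
S: 1 + (0.12×1 + 0.25×2 + 0.63×2) = 2.88
T: 1 + (0.25×1 + 0.75×2.88) = 3.41
U: 1 + 3.41 = 4.41

3.41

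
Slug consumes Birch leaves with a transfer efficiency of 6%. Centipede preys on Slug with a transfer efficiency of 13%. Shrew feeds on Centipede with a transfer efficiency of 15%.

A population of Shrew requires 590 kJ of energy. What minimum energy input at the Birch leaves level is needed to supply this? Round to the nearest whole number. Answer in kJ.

504274 kJ

Cumulative transfer efficiency: 0.06 × 0.13 × 0.15 = 0.00117
Birch leaves energy = 590 / 0.00117 = 504274 kJ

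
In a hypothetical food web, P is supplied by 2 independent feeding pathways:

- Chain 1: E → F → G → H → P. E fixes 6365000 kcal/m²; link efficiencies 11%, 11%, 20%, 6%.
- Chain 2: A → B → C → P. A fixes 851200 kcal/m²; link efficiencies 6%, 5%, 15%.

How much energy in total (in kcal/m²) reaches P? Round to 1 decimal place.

Chain 1: 6365000 × 0.11 × 0.11 × 0.2 × 0.06 = 924.198 kcal/m²
Chain 2: 851200 × 0.06 × 0.05 × 0.15 = 383.04 kcal/m²
Total at P: 924.198 + 383.04 = 1307.238 kcal/m²

1307.2 kcal/m²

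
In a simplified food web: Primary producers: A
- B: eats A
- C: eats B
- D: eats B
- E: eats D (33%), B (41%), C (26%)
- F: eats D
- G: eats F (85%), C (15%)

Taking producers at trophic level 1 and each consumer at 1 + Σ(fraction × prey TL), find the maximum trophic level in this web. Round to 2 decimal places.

4.85

B: 1 + 1 = 2
C: 1 + 2 = 3
D: 1 + 2 = 3
E: 1 + (0.33×3 + 0.41×2 + 0.26×3) = 3.59
F: 1 + 3 = 4
G: 1 + (0.85×4 + 0.15×3) = 4.85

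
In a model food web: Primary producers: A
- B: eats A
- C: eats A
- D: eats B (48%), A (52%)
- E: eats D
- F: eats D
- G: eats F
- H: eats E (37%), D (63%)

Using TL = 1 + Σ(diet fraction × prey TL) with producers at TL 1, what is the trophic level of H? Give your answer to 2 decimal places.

3.85

B: 1 + 1 = 2
C: 1 + 1 = 2
D: 1 + (0.48×2 + 0.52×1) = 2.48
E: 1 + 2.48 = 3.48
F: 1 + 2.48 = 3.48
G: 1 + 3.48 = 4.48
H: 1 + (0.37×3.48 + 0.63×2.48) = 3.85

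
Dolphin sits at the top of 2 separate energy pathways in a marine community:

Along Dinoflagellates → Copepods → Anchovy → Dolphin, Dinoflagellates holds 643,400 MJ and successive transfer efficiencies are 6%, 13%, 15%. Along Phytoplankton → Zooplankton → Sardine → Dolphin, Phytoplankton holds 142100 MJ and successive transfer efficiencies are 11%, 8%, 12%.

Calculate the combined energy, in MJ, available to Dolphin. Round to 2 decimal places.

Via Dinoflagellates: 643400 × 0.06 × 0.13 × 0.15 = 752.778 MJ
Via Phytoplankton: 142100 × 0.11 × 0.08 × 0.12 = 150.0576 MJ
Total at Dolphin: 752.778 + 150.0576 = 902.8356 MJ

902.84 MJ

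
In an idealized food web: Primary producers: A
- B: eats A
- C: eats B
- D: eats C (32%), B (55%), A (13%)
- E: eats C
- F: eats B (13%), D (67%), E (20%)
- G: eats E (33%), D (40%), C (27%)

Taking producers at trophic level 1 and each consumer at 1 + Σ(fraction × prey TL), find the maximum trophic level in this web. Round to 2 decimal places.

B: 1 + 1 = 2
C: 1 + 2 = 3
D: 1 + (0.32×3 + 0.55×2 + 0.13×1) = 3.19
E: 1 + 3 = 4
F: 1 + (0.13×2 + 0.67×3.19 + 0.2×4) = 4.1973
G: 1 + (0.33×4 + 0.4×3.19 + 0.27×3) = 4.406

4.41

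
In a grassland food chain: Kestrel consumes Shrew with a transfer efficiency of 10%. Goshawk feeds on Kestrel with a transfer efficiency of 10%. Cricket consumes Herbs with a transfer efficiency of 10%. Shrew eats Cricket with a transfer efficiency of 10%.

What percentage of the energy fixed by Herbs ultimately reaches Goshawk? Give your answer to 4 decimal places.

0.0100%

Product of link efficiencies: 0.1 × 0.1 × 0.1 × 0.1 = 0.0001
As a percentage: 0.0001 × 100 = 0.0100%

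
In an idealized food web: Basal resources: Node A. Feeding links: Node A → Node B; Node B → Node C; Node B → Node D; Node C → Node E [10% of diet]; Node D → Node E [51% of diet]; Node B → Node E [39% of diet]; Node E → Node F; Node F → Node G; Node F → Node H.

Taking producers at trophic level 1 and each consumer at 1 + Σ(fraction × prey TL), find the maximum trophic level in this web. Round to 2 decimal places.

Node B: 1 + 1 = 2
Node C: 1 + 2 = 3
Node D: 1 + 2 = 3
Node E: 1 + (0.1×3 + 0.51×3 + 0.39×2) = 3.61
Node F: 1 + 3.61 = 4.61
Node G: 1 + 4.61 = 5.61
Node H: 1 + 4.61 = 5.61

5.61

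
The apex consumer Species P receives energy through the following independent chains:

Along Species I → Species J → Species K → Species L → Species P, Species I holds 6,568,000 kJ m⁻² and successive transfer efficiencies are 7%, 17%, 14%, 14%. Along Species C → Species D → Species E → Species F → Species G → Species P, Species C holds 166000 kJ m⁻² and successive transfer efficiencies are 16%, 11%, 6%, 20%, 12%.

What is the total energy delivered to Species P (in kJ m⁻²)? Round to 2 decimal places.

1536.13 kJ m⁻²

Via Species I: 6568000 × 0.07 × 0.17 × 0.14 × 0.14 = 1531.92032 kJ m⁻²
Via Species C: 166000 × 0.16 × 0.11 × 0.06 × 0.2 × 0.12 = 4.207104 kJ m⁻²
Total at Species P: 1531.92032 + 4.207104 = 1536.127424 kJ m⁻²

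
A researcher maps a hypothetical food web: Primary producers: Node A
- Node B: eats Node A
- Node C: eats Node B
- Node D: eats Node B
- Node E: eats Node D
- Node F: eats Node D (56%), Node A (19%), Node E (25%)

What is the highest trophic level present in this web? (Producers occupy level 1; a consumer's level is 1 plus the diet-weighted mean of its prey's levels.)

4

Node B: 1 + 1 = 2
Node C: 1 + 2 = 3
Node D: 1 + 2 = 3
Node E: 1 + 3 = 4
Node F: 1 + (0.56×3 + 0.19×1 + 0.25×4) = 3.87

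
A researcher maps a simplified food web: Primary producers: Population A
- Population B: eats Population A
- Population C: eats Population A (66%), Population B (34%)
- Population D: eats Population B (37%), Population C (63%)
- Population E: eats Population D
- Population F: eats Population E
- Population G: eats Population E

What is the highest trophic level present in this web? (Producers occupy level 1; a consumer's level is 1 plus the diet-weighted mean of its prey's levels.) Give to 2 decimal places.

Population B: 1 + 1 = 2
Population C: 1 + (0.66×1 + 0.34×2) = 2.34
Population D: 1 + (0.37×2 + 0.63×2.34) = 3.2142
Population E: 1 + 3.2142 = 4.2142
Population F: 1 + 4.2142 = 5.2142
Population G: 1 + 4.2142 = 5.2142

5.21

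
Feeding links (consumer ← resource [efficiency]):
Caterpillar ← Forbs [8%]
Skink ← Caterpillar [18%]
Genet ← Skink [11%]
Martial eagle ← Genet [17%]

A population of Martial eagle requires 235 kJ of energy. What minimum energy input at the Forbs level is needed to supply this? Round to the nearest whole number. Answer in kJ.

872698 kJ

Cumulative transfer efficiency: 0.08 × 0.18 × 0.11 × 0.17 = 0.00026928
Forbs energy = 235 / 0.00026928 = 872698 kJ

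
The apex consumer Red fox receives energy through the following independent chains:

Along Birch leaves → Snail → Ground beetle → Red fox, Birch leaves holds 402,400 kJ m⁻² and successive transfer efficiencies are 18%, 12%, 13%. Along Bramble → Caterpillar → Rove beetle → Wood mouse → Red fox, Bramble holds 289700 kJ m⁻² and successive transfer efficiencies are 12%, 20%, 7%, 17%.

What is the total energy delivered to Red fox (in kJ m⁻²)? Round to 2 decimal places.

Via Birch leaves: 402400 × 0.18 × 0.12 × 0.13 = 1129.9392 kJ m⁻²
Via Bramble: 289700 × 0.12 × 0.2 × 0.07 × 0.17 = 82.73832 kJ m⁻²
Total at Red fox: 1129.9392 + 82.73832 = 1212.67752 kJ m⁻²

1212.68 kJ m⁻²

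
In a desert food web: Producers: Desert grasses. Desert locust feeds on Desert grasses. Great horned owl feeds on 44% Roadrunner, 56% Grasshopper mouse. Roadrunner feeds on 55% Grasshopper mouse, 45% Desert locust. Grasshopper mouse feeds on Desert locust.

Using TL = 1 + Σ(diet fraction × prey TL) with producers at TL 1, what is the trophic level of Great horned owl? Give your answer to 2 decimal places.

Desert locust: 1 + 1 = 2
Grasshopper mouse: 1 + 2 = 3
Roadrunner: 1 + (0.55×3 + 0.45×2) = 3.55
Great horned owl: 1 + (0.44×3.55 + 0.56×3) = 4.242

4.24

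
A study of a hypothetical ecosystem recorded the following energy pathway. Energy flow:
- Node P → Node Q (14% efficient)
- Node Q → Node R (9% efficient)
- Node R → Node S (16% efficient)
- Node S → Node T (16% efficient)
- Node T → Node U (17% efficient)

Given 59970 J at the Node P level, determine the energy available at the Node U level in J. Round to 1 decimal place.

3.3 J

Node Q: 59970 × 0.14 = 8395.8 J
Node R: 8395.8 × 0.09 = 755.622 J
Node S: 755.622 × 0.16 = 120.89952 J
Node T: 120.89952 × 0.16 = 19.3439232 J
Node U: 19.3439232 × 0.17 = 3.288466944 J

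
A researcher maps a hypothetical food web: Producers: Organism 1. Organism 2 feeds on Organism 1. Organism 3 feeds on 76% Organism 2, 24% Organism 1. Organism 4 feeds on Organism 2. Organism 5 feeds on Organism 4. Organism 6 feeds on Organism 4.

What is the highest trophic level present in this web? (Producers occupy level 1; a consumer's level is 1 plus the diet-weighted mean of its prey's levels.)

Organism 2: 1 + 1 = 2
Organism 3: 1 + (0.76×2 + 0.24×1) = 2.76
Organism 4: 1 + 2 = 3
Organism 5: 1 + 3 = 4
Organism 6: 1 + 3 = 4

4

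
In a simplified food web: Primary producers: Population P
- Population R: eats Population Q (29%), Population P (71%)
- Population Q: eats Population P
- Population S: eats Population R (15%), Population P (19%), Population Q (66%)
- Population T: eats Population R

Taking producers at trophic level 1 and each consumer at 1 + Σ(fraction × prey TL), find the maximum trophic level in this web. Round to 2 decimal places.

3.29

Population Q: 1 + 1 = 2
Population R: 1 + (0.29×2 + 0.71×1) = 2.29
Population S: 1 + (0.15×2.29 + 0.19×1 + 0.66×2) = 2.8535
Population T: 1 + 2.29 = 3.29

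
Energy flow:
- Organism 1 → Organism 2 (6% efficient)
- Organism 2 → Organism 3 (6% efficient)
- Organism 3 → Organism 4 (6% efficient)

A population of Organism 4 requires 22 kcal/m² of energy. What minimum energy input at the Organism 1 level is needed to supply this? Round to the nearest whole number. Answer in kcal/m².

101852 kcal/m²

Cumulative transfer efficiency: 0.06 × 0.06 × 0.06 = 0.000216
Organism 1 energy = 22 / 0.000216 = 101852 kcal/m²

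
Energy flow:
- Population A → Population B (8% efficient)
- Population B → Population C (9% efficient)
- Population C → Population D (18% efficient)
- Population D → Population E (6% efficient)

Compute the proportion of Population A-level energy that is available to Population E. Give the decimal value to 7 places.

0.0000778

Product of link efficiencies: 0.08 × 0.09 × 0.18 × 0.06 = 0.00007776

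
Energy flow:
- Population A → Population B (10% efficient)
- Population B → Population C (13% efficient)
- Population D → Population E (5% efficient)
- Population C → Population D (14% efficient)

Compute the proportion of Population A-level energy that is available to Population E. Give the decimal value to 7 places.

0.0000910

Product of link efficiencies: 0.1 × 0.13 × 0.14 × 0.05 = 0.000091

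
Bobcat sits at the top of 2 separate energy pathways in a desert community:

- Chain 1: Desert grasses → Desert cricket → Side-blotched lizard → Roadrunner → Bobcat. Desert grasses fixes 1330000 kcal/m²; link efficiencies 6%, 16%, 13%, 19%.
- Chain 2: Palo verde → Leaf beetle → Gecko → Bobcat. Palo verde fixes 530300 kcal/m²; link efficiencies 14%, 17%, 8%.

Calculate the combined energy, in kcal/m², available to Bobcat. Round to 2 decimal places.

Chain 1: 1330000 × 0.06 × 0.16 × 0.13 × 0.19 = 315.3696 kcal/m²
Chain 2: 530300 × 0.14 × 0.17 × 0.08 = 1009.6912 kcal/m²
Total at Bobcat: 315.3696 + 1009.6912 = 1325.0608 kcal/m²

1325.06 kcal/m²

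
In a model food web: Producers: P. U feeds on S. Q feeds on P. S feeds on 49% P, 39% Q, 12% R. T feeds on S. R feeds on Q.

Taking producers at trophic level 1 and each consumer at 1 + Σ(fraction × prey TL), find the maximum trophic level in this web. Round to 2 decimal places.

Q: 1 + 1 = 2
R: 1 + 2 = 3
S: 1 + (0.49×1 + 0.39×2 + 0.12×3) = 2.63
T: 1 + 2.63 = 3.63
U: 1 + 2.63 = 3.63

3.63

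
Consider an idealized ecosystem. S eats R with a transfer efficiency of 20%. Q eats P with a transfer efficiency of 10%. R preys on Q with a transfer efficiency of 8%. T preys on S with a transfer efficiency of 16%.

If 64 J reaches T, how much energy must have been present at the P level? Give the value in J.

250000 J

Cumulative transfer efficiency: 0.1 × 0.08 × 0.2 × 0.16 = 0.000256
P energy = 64 / 0.000256 = 250000 J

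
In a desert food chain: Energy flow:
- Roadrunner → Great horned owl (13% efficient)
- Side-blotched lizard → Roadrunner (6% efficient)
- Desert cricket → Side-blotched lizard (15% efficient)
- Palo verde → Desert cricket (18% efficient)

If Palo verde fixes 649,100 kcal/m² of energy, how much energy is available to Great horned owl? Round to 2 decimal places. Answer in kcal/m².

136.70 kcal/m²

Desert cricket: 649100 × 0.18 = 116838 kcal/m²
Side-blotched lizard: 116838 × 0.15 = 17525.7 kcal/m²
Roadrunner: 17525.7 × 0.06 = 1051.542 kcal/m²
Great horned owl: 1051.542 × 0.13 = 136.70046 kcal/m²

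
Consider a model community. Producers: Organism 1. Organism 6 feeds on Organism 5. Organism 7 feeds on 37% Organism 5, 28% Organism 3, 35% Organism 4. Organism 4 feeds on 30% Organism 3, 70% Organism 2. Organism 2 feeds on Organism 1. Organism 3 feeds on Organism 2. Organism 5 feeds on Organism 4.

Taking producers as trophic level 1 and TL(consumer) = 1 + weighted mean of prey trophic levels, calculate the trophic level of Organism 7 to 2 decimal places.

Organism 2: 1 + 1 = 2
Organism 3: 1 + 2 = 3
Organism 4: 1 + (0.3×3 + 0.7×2) = 3.3
Organism 5: 1 + 3.3 = 4.3
Organism 6: 1 + 4.3 = 5.3
Organism 7: 1 + (0.37×4.3 + 0.28×3 + 0.35×3.3) = 4.586

4.59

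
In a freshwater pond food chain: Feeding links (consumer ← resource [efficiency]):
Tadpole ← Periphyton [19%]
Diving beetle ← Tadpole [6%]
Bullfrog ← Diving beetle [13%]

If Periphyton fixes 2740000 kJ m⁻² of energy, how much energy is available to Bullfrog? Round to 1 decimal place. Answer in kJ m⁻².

Tadpole: 2740000 × 0.19 = 520600 kJ m⁻²
Diving beetle: 520600 × 0.06 = 31236 kJ m⁻²
Bullfrog: 31236 × 0.13 = 4060.68 kJ m⁻²

4060.7 kJ m⁻²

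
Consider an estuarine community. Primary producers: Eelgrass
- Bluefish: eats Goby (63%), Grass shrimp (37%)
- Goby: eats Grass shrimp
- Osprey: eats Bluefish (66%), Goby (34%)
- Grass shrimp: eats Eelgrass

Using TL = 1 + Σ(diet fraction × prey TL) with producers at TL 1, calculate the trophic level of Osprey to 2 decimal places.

Grass shrimp: 1 + 1 = 2
Goby: 1 + 2 = 3
Bluefish: 1 + (0.63×3 + 0.37×2) = 3.63
Osprey: 1 + (0.66×3.63 + 0.34×3) = 4.4158

4.42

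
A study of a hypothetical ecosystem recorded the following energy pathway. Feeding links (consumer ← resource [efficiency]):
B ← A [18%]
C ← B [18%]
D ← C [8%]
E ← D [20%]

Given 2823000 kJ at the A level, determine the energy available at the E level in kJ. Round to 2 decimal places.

1463.44 kJ

B: 2823000 × 0.18 = 508140 kJ
C: 508140 × 0.18 = 91465.2 kJ
D: 91465.2 × 0.08 = 7317.216 kJ
E: 7317.216 × 0.2 = 1463.4432 kJ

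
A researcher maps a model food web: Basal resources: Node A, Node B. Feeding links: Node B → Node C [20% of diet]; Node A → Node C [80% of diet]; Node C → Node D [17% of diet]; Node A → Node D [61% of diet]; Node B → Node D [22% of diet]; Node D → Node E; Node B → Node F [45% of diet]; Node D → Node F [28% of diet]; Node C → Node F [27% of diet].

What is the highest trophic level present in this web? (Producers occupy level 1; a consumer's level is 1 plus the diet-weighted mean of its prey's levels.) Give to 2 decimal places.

Node C: 1 + (0.2×1 + 0.8×1) = 2
Node D: 1 + (0.17×2 + 0.61×1 + 0.22×1) = 2.17
Node E: 1 + 2.17 = 3.17
Node F: 1 + (0.45×1 + 0.28×2.17 + 0.27×2) = 2.5976

3.17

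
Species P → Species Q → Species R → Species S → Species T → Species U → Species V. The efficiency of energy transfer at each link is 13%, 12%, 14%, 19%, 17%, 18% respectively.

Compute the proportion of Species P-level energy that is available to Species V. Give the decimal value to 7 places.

Product of link efficiencies: 0.13 × 0.12 × 0.14 × 0.19 × 0.17 × 0.18 = 0.000012697776

0.0000127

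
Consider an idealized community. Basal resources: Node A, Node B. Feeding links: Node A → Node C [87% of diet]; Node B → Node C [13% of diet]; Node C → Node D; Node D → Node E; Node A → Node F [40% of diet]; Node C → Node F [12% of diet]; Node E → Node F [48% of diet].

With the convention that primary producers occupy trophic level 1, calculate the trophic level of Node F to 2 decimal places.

3.56

Node C: 1 + (0.87×1 + 0.13×1) = 2
Node D: 1 + 2 = 3
Node E: 1 + 3 = 4
Node F: 1 + (0.4×1 + 0.12×2 + 0.48×4) = 3.56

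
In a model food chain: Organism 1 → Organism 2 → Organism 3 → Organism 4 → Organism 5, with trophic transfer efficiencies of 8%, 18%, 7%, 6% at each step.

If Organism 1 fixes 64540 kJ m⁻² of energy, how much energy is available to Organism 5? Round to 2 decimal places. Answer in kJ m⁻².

Organism 2: 64540 × 0.08 = 5163.2 kJ m⁻²
Organism 3: 5163.2 × 0.18 = 929.376 kJ m⁻²
Organism 4: 929.376 × 0.07 = 65.05632 kJ m⁻²
Organism 5: 65.05632 × 0.06 = 3.9033792 kJ m⁻²

3.90 kJ m⁻²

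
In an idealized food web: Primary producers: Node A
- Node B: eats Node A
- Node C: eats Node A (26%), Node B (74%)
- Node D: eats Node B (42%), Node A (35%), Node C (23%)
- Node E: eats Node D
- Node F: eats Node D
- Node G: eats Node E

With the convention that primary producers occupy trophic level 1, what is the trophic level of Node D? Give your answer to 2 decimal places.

2.82

Node B: 1 + 1 = 2
Node C: 1 + (0.26×1 + 0.74×2) = 2.74
Node D: 1 + (0.42×2 + 0.35×1 + 0.23×2.74) = 2.8202
Node E: 1 + 2.8202 = 3.8202
Node F: 1 + 2.8202 = 3.8202
Node G: 1 + 3.8202 = 4.8202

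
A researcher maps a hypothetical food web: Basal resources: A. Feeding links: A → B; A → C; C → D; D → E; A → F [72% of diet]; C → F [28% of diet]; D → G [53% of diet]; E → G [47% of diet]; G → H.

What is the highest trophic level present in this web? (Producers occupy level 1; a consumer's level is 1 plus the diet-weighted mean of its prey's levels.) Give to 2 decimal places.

B: 1 + 1 = 2
C: 1 + 1 = 2
D: 1 + 2 = 3
E: 1 + 3 = 4
F: 1 + (0.72×1 + 0.28×2) = 2.28
G: 1 + (0.53×3 + 0.47×4) = 4.47
H: 1 + 4.47 = 5.47

5.47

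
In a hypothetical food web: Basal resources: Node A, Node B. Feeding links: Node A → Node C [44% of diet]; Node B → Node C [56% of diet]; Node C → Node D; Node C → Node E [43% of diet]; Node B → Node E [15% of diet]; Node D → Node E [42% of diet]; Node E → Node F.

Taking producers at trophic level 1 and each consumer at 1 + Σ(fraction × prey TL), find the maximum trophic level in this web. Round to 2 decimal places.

Node C: 1 + (0.44×1 + 0.56×1) = 2
Node D: 1 + 2 = 3
Node E: 1 + (0.43×2 + 0.15×1 + 0.42×3) = 3.27
Node F: 1 + 3.27 = 4.27

4.27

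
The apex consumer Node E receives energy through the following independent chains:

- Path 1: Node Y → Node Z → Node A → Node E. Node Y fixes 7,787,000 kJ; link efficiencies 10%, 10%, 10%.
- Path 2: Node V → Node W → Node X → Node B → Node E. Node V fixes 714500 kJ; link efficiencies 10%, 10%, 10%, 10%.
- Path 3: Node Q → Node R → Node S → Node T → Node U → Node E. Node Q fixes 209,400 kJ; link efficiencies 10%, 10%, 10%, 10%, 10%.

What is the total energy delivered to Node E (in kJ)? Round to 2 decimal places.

Path 1: 7787000 × 0.1 × 0.1 × 0.1 = 7787 kJ
Path 2: 714500 × 0.1 × 0.1 × 0.1 × 0.1 = 71.45 kJ
Path 3: 209400 × 0.1 × 0.1 × 0.1 × 0.1 × 0.1 = 2.094 kJ
Total at Node E: 7787 + 71.45 + 2.094 = 7860.544 kJ

7860.54 kJ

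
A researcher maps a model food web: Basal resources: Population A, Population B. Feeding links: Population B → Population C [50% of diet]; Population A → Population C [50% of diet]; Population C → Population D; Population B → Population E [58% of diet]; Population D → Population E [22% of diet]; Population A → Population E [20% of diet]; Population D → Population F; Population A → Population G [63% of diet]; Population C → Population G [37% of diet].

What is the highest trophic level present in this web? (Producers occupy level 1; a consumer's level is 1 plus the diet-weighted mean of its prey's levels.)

Population C: 1 + (0.5×1 + 0.5×1) = 2
Population D: 1 + 2 = 3
Population E: 1 + (0.58×1 + 0.22×3 + 0.2×1) = 2.44
Population F: 1 + 3 = 4
Population G: 1 + (0.63×1 + 0.37×2) = 2.37

4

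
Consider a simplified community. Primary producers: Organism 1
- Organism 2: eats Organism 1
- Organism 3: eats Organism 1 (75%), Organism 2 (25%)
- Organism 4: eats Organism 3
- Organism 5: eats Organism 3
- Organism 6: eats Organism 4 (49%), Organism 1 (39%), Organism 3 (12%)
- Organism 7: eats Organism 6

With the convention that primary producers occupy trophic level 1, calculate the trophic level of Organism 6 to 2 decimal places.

3.25

Organism 2: 1 + 1 = 2
Organism 3: 1 + (0.75×1 + 0.25×2) = 2.25
Organism 4: 1 + 2.25 = 3.25
Organism 5: 1 + 2.25 = 3.25
Organism 6: 1 + (0.49×3.25 + 0.39×1 + 0.12×2.25) = 3.2525
Organism 7: 1 + 3.2525 = 4.2525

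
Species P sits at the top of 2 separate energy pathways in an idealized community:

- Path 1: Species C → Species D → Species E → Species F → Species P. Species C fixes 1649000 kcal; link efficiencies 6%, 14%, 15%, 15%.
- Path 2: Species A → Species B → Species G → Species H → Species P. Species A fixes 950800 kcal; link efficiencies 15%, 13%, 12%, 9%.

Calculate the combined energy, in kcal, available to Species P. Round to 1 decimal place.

511.9 kcal

Path 1: 1649000 × 0.06 × 0.14 × 0.15 × 0.15 = 311.661 kcal
Path 2: 950800 × 0.15 × 0.13 × 0.12 × 0.09 = 200.23848 kcal
Total at Species P: 311.661 + 200.23848 = 511.89948 kcal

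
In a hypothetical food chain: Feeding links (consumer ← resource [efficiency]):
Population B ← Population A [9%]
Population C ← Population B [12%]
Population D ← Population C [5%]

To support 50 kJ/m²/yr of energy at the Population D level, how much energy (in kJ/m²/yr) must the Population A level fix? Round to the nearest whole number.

Cumulative transfer efficiency: 0.09 × 0.12 × 0.05 = 0.00054
Population A energy = 50 / 0.00054 = 92593 kJ/m²/yr

92593 kJ/m²/yr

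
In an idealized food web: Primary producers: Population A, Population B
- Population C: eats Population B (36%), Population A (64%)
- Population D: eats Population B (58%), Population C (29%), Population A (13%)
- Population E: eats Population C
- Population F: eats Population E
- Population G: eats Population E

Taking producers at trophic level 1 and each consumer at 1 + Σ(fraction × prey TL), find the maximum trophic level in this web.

4

Population C: 1 + (0.36×1 + 0.64×1) = 2
Population D: 1 + (0.58×1 + 0.29×2 + 0.13×1) = 2.29
Population E: 1 + 2 = 3
Population F: 1 + 3 = 4
Population G: 1 + 3 = 4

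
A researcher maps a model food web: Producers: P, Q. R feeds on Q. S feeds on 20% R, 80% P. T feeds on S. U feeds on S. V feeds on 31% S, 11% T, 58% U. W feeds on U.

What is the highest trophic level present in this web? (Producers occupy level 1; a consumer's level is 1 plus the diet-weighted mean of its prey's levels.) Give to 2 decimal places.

4.20

R: 1 + 1 = 2
S: 1 + (0.2×2 + 0.8×1) = 2.2
T: 1 + 2.2 = 3.2
U: 1 + 2.2 = 3.2
V: 1 + (0.31×2.2 + 0.11×3.2 + 0.58×3.2) = 3.89
W: 1 + 3.2 = 4.2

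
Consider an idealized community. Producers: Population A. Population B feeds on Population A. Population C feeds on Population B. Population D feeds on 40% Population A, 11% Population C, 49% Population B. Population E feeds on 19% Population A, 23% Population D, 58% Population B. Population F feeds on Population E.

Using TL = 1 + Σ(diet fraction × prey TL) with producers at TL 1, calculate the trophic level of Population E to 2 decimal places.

Population B: 1 + 1 = 2
Population C: 1 + 2 = 3
Population D: 1 + (0.4×1 + 0.11×3 + 0.49×2) = 2.71
Population E: 1 + (0.19×1 + 0.23×2.71 + 0.58×2) = 2.9733
Population F: 1 + 2.9733 = 3.9733

2.97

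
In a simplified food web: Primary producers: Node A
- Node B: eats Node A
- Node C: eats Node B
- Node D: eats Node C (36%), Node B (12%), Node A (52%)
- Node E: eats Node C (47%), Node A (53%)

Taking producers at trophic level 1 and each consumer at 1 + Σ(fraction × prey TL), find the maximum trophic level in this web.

3

Node B: 1 + 1 = 2
Node C: 1 + 2 = 3
Node D: 1 + (0.36×3 + 0.12×2 + 0.52×1) = 2.84
Node E: 1 + (0.47×3 + 0.53×1) = 2.94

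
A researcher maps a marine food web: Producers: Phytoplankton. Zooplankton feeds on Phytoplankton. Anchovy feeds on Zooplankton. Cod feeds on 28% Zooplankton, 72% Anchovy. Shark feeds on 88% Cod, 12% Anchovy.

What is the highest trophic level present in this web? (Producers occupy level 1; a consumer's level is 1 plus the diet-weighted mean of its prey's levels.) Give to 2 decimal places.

Zooplankton: 1 + 1 = 2
Anchovy: 1 + 2 = 3
Cod: 1 + (0.28×2 + 0.72×3) = 3.72
Shark: 1 + (0.88×3.72 + 0.12×3) = 4.6336

4.63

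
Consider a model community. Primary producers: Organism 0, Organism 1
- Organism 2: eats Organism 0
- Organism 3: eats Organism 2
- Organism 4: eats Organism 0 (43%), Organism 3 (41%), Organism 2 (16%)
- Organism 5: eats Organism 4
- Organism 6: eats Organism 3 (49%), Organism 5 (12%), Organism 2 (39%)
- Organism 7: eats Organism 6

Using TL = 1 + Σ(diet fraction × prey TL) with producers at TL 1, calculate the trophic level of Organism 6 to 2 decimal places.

3.73

Organism 2: 1 + 1 = 2
Organism 3: 1 + 2 = 3
Organism 4: 1 + (0.43×1 + 0.41×3 + 0.16×2) = 2.98
Organism 5: 1 + 2.98 = 3.98
Organism 6: 1 + (0.49×3 + 0.12×3.98 + 0.39×2) = 3.7276
Organism 7: 1 + 3.7276 = 4.7276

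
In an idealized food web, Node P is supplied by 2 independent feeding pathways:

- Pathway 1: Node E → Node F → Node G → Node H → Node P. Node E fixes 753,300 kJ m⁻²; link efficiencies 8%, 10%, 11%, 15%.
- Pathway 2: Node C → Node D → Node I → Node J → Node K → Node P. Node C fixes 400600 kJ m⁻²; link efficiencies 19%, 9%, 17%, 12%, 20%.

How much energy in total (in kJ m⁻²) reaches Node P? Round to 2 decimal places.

127.38 kJ m⁻²

Pathway 1: 753300 × 0.08 × 0.1 × 0.11 × 0.15 = 99.4356 kJ m⁻²
Pathway 2: 400600 × 0.19 × 0.09 × 0.17 × 0.12 × 0.2 = 27.9490608 kJ m⁻²
Total at Node P: 99.4356 + 27.9490608 = 127.3846608 kJ m⁻²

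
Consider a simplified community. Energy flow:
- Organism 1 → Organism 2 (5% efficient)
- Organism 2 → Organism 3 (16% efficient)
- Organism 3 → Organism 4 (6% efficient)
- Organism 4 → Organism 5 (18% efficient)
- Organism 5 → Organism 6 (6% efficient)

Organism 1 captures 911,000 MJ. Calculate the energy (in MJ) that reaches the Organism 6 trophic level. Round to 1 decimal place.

Organism 2: 911000 × 0.05 = 45550 MJ
Organism 3: 45550 × 0.16 = 7288 MJ
Organism 4: 7288 × 0.06 = 437.28 MJ
Organism 5: 437.28 × 0.18 = 78.7104 MJ
Organism 6: 78.7104 × 0.06 = 4.722624 MJ

4.7 MJ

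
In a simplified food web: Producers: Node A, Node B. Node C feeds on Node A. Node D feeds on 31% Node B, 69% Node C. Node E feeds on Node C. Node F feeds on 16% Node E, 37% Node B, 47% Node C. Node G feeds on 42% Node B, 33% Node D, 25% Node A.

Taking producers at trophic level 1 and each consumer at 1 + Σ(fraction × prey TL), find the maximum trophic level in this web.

3

Node C: 1 + 1 = 2
Node D: 1 + (0.31×1 + 0.69×2) = 2.69
Node E: 1 + 2 = 3
Node F: 1 + (0.16×3 + 0.37×1 + 0.47×2) = 2.79
Node G: 1 + (0.42×1 + 0.33×2.69 + 0.25×1) = 2.5577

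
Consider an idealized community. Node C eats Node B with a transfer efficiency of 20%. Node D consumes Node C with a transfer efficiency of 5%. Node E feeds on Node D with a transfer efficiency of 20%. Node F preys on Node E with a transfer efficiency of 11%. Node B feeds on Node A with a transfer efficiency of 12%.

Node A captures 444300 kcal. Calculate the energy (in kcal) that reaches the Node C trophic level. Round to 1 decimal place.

Node B: 444300 × 0.12 = 53316 kcal
Node C: 53316 × 0.2 = 10663.2 kcal

10663.2 kcal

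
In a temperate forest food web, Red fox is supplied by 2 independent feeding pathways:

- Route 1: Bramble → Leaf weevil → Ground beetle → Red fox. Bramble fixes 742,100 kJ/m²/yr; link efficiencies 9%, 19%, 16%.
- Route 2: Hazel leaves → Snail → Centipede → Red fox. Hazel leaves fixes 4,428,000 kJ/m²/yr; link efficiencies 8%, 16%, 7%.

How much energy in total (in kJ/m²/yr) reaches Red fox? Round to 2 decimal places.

Route 1: 742100 × 0.09 × 0.19 × 0.16 = 2030.3856 kJ/m²/yr
Route 2: 4428000 × 0.08 × 0.16 × 0.07 = 3967.488 kJ/m²/yr
Total at Red fox: 2030.3856 + 3967.488 = 5997.8736 kJ/m²/yr

5997.87 kJ/m²/yr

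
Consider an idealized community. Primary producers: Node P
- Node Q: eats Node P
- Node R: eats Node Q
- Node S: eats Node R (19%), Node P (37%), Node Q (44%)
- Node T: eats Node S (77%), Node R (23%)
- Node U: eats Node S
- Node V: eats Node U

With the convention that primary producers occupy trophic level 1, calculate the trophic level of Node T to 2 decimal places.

3.86

Node Q: 1 + 1 = 2
Node R: 1 + 2 = 3
Node S: 1 + (0.19×3 + 0.37×1 + 0.44×2) = 2.82
Node T: 1 + (0.77×2.82 + 0.23×3) = 3.8614
Node U: 1 + 2.82 = 3.82
Node V: 1 + 3.82 = 4.82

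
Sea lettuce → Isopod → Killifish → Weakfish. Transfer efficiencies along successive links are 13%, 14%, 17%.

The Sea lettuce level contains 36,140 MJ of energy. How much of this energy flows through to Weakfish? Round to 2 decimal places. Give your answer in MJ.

Isopod: 36140 × 0.13 = 4698.2 MJ
Killifish: 4698.2 × 0.14 = 657.748 MJ
Weakfish: 657.748 × 0.17 = 111.81716 MJ

111.82 MJ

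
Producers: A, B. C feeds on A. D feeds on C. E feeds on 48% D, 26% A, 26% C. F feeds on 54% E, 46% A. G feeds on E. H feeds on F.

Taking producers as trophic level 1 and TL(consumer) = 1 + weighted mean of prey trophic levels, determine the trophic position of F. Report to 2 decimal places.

C: 1 + 1 = 2
D: 1 + 2 = 3
E: 1 + (0.48×3 + 0.26×1 + 0.26×2) = 3.22
F: 1 + (0.54×3.22 + 0.46×1) = 3.1988
G: 1 + 3.22 = 4.22
H: 1 + 3.1988 = 4.1988

3.20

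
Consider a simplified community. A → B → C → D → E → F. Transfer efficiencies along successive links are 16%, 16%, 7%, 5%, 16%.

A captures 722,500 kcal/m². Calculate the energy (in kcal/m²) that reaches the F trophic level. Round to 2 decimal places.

10.36 kcal/m²

B: 722500 × 0.16 = 115600 kcal/m²
C: 115600 × 0.16 = 18496 kcal/m²
D: 18496 × 0.07 = 1294.72 kcal/m²
E: 1294.72 × 0.05 = 64.736 kcal/m²
F: 64.736 × 0.16 = 10.35776 kcal/m²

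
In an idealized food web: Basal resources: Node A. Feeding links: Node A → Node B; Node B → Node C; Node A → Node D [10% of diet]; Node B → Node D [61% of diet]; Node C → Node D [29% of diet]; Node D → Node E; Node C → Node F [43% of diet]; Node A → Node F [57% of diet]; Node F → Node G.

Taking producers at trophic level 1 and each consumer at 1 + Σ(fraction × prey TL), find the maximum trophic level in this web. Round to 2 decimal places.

Node B: 1 + 1 = 2
Node C: 1 + 2 = 3
Node D: 1 + (0.1×1 + 0.61×2 + 0.29×3) = 3.19
Node E: 1 + 3.19 = 4.19
Node F: 1 + (0.43×3 + 0.57×1) = 2.86
Node G: 1 + 2.86 = 3.86

4.19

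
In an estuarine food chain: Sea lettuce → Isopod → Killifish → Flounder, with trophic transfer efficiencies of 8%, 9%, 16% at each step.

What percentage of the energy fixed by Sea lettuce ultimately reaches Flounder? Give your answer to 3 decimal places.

Product of link efficiencies: 0.08 × 0.09 × 0.16 = 0.001152
As a percentage: 0.001152 × 100 = 0.115%

0.115%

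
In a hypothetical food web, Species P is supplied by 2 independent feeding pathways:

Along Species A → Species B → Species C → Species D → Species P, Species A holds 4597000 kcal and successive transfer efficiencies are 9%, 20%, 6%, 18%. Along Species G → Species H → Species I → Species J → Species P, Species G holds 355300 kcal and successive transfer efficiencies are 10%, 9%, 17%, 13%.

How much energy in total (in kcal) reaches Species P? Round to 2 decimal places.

964.33 kcal

Via Species A: 4597000 × 0.09 × 0.2 × 0.06 × 0.18 = 893.6568 kcal
Via Species G: 355300 × 0.1 × 0.09 × 0.17 × 0.13 = 70.66917 kcal
Total at Species P: 893.6568 + 70.66917 = 964.32597 kcal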